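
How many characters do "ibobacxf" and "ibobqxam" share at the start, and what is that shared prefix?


String 1: 'ibobacxf'
String 2: 'ibobqxam'
Compare position by position:
pos 0: 'i' vs 'i' match
pos 1: 'b' vs 'b' match
pos 2: 'o' vs 'o' match
pos 3: 'b' vs 'b' match
pos 4: 'a' vs 'q' differ -> stop
Longest common prefix: "ibob" (length 4)


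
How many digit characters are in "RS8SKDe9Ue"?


Input string: 'RS8SKDe9Ue'
Operation: count digit characters (0-9)
Scan: 'R', 'S', '8'(digit), 'S', 'K', 'D', 'e', '9'(digit), 'U', 'e'
Digits found: 2
Result: 2


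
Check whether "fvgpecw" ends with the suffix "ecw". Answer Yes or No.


Input string: 'fvgpecw'
Suffix to check: 'ecw'
Last 3 characters of input: 'ecw'
Match: True
Result: Yes


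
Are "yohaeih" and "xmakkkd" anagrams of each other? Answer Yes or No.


String 1: 'yohaeih' -> sorted: 'aehhioy'
String 2: 'xmakkkd' -> sorted: 'adkkkmx'
Compare sorted forms: 'aehhioy' != 'adkkkmx'
Anagram: No


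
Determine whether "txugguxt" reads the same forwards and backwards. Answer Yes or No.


Input string: 'txugguxt'
Reversed: 'txugguxt'
Compare pairs: s[0]='t' vs s[7]='t' (match), s[1]='x' vs s[6]='x' (match), s[2]='u' vs s[5]='u' (match), s[3]='g' vs s[4]='g' (match)
Palindrome: Yes


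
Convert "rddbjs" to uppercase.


Input string: 'rddbjs'
Operation: convert each letter to uppercase
Mapping: 'r'->'R', 'd'->'D', 'd'->'D', 'b'->'B', 'j'->'J', 's'->'S'
Result: RDDBJS


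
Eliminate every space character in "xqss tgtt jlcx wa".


Input string: 'xqss tgtt jlcx wa'
Operation: remove all spaces
Words: 'xqss', 'tgtt', 'jlcx', 'wa'
Join without spaces: xqsstgttjlcxwa


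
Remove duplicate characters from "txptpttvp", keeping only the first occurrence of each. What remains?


Input: 'txptpttvp'
Operation: keep first occurrence of each character
Scan: s[0]='t' new -> keep; s[1]='x' new -> keep; s[2]='p' new -> keep; s[3]='t' seen -> skip; s[4]='p' seen -> skip; s[5]='t' seen -> skip; s[6]='t' seen -> skip; s[7]='v' new -> keep; s[8]='p' seen -> skip
Result: txpv


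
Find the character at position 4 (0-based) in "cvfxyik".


Input string: 'cvfxyik'
Operation: get character at index 4
Index mapping: s[0]='c', s[1]='v', s[2]='f', s[3]='x', s[4]='y'
Result: 'y'


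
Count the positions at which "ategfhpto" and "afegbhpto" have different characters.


String 1: 'ategfhpto'
String 2: 'afegbhpto'
Compare each position: pos 0: 'a'=='a', pos 1: 't'!='f', pos 2: 'e'=='e', pos 3: 'g'=='g', pos 4: 'f'!='b', pos 5: 'h'=='h', pos 6: 'p'=='p', pos 7: 't'=='t', pos 8: 'o'=='o'
Differing positions: 2
Hamming distance: 2


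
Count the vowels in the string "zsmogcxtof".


Input string: 'zsmogcxtof'
Operation: count vowels (a, e, i, o, u)
Scan: s[0]='z', s[1]='s', s[2]='m', s[3]='o' (vowel), s[4]='g', s[5]='c', s[6]='x', s[7]='t', s[8]='o' (vowel), s[9]='f'
Vowels found: 2
Result: 2


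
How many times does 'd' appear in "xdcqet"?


Input string: 'xdcqet'
Target character: 'd'
Scan each position: s[1]='d'
Matches found at indices: 1
Total: 1


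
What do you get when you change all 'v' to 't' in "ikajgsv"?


Input string: 'ikajgsv'
Operation: replace 'v' with 't'
Positions of 'v': 6
After replacement: ikajgst


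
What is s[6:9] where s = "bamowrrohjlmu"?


Input string: 'bamowrrohjlmu'
Operation: slice [6:9]
Extract characters: s[6]='r', s[7]='o', s[8]='h'
Result: roh


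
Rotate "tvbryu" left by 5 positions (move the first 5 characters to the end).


Input: 'tvbryu', shift = 5
Operation: split at index 5 and swap parts
Front part s[0:5] = 'tvbry'
Back part s[5:] = 'u'
Rotated = back + front = 'u' + 'tvbry'
Result: utvbry


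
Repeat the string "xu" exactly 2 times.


Input string: 'xu'
Operation: repeat 2 times
Concatenation: 'xu' + 'xu'
Result: xuxu


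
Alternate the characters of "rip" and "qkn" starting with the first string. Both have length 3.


String 1: 'rip'
String 2: 'qkn'
Operation: alternate characters
Pairs: 'r'+'q', 'i'+'k', 'p'+'n'
Result: rqikpn


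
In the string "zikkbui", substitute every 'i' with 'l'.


Input string: 'zikkbui'
Operation: replace 'i' with 'l'
Positions of 'i': 1, 6
After replacement: zlkkbul


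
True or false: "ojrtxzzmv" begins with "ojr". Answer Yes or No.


Input string: 'ojrtxzzmv'
Prefix to check: 'ojr'
First 3 characters of input: 'ojr'
Match: True
Result: Yes


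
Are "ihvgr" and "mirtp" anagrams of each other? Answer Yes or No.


String 1: 'ihvgr' -> sorted: 'ghirv'
String 2: 'mirtp' -> sorted: 'imprt'
Compare sorted forms: 'ghirv' != 'imprt'
Anagram: No


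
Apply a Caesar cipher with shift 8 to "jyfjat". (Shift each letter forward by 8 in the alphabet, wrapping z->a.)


Input: 'jyfjat', shift = 8
Operation: for each letter, (position + 8) mod 26
Mapping: 'j'(9+8=17)->'r', 'y'(24+8=32, 32 mod 26=6)->'g', 'f'(5+8=13)->'n', 'j'(9+8=17)->'r', 'a'(0+8=8)->'i', 't'(19+8=27, 27 mod 26=1)->'b'
Result: rgnrib


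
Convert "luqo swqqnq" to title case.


Input string: 'luqo swqqnq'
Operation: capitalize first letter of each word
Word transformations: 'luqo'->'Luqo', 'swqqnq'->'Swqqnq'
Result: Luqo Swqqnq


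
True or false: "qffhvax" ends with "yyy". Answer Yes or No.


Input string: 'qffhvax'
Suffix to check: 'yyy'
Last 3 characters of input: 'vax'
Match: False
Result: No


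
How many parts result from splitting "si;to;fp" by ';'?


Input string: 'si;to;fp'
Delimiter: ';'
Split result: 'si', 'to', 'fp'
Number of parts: 3


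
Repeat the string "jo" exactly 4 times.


Input string: 'jo'
Operation: repeat 4 times
Concatenation: 'jo' + 'jo' + 'jo' + 'jo'
Result: jojojojo


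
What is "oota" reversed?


Input string: 'oota'
Operation: reverse character order
Original order: 'o' -> 'o' -> 't' -> 'a'
Reversed order: 'a' -> 't' -> 'o' -> 'o'
Result: atoo


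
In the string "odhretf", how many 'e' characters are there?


Input string: 'odhretf'
Target character: 'e'
Scan each position: s[4]='e'
Matches found at indices: 4
Total: 1


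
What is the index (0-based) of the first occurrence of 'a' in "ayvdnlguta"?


Input string: 'ayvdnlguta'
Target: 'a'
Scanning left to right: s[0]='a'
First match at index: 0


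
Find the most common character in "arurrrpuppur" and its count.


Input: 'arurrrpuppur'
Operation: tally each character
Counts: 'a':1, 'p':3, 'r':5, 'u':3
Maximum: 'r' appears 5 times


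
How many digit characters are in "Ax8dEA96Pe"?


Input string: 'Ax8dEA96Pe'
Operation: count digit characters (0-9)
Scan: 'A', 'x', '8'(digit), 'd', 'E', 'A', '9'(digit), '6'(digit), 'P', 'e'
Digits found: 3
Result: 3


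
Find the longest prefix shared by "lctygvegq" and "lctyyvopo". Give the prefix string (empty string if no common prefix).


String 1: 'lctygvegq'
String 2: 'lctyyvopo'
Compare position by position:
pos 0: 'l' vs 'l' match
pos 1: 'c' vs 'c' match
pos 2: 't' vs 't' match
pos 3: 'y' vs 'y' match
pos 4: 'g' vs 'y' differ -> stop
Longest common prefix: "lcty" (length 4)


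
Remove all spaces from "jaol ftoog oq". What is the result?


Input string: 'jaol ftoog oq'
Operation: remove all spaces
Words: 'jaol', 'ftoog', 'oq'
Join without spaces: jaolftoogoq


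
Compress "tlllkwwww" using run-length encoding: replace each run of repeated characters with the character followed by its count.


Input: 'tlllkwwww'
Operation: identify consecutive runs
Runs: 't' -> t1, 'lll' -> l3, 'k' -> k1, 'wwww' -> w4
Encoded: t1l3k1w4


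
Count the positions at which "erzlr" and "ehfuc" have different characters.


String 1: 'erzlr'
String 2: 'ehfuc'
Compare each position: pos 0: 'e'=='e', pos 1: 'r'!='h', pos 2: 'z'!='f', pos 3: 'l'!='u', pos 4: 'r'!='c'
Differing positions: 4
Hamming distance: 4


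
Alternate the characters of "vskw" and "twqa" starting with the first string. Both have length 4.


String 1: 'vskw'
String 2: 'twqa'
Operation: alternate characters
Pairs: 'v'+'t', 's'+'w', 'k'+'q', 'w'+'a'
Result: vtswkqwa


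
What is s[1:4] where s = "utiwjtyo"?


Input string: 'utiwjtyo'
Operation: slice [1:4]
Extract characters: s[1]='t', s[2]='i', s[3]='w'
Result: tiw


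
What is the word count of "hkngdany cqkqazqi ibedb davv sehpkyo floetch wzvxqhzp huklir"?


Input string: 'hkngdany cqkqazqi ibedb davv sehpkyo floetch wzvxqhzp huklir'
Operation: split by spaces
Words found: 'hkngdany', 'cqkqazqi', 'ibedb', 'davv', 'sehpkyo', 'floetch', 'wzvxqhzp', 'huklir'
Word count: 8


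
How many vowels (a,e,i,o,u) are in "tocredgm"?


Input string: 'tocredgm'
Operation: count vowels (a, e, i, o, u)
Scan: s[0]='t', s[1]='o' (vowel), s[2]='c', s[3]='r', s[4]='e' (vowel), s[5]='d', s[6]='g', s[7]='m'
Vowels found: 2
Result: 2


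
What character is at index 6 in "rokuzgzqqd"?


Input string: 'rokuzgzqqd'
Operation: get character at index 6
Index mapping: s[0]='r', s[1]='o', s[2]='k', s[3]='u', s[4]='z', s[5]='g', s[6]='z'
Result: 'z'


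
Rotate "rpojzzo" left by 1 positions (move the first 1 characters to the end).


Input: 'rpojzzo', shift = 1
Operation: split at index 1 and swap parts
Front part s[0:1] = 'r'
Back part s[1:] = 'pojzzo'
Rotated = back + front = 'pojzzo' + 'r'
Result: pojzzor


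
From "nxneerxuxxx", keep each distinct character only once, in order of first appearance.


Input: 'nxneerxuxxx'
Operation: keep first occurrence of each character
Scan: s[0]='n' new -> keep; s[1]='x' new -> keep; s[2]='n' seen -> skip; s[3]='e' new -> keep; s[4]='e' seen -> skip; s[5]='r' new -> keep; s[6]='x' seen -> skip; s[7]='u' new -> keep; s[8]='x' seen -> skip; s[9]='x' seen -> skip; s[10]='x' seen -> skip
Result: nxeru


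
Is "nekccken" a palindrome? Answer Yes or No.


Input string: 'nekccken'
Reversed: 'nekccken'
Compare pairs: s[0]='n' vs s[7]='n' (match), s[1]='e' vs s[6]='e' (match), s[2]='k' vs s[5]='k' (match), s[3]='c' vs s[4]='c' (match)
Palindrome: Yes


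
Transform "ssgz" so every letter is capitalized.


Input string: 'ssgz'
Operation: convert each letter to uppercase
Mapping: 's'->'S', 's'->'S', 'g'->'G', 'z'->'Z'
Result: SSGZ


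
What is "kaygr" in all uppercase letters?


Input string: 'kaygr'
Operation: convert each letter to uppercase
Mapping: 'k'->'K', 'a'->'A', 'y'->'Y', 'g'->'G', 'r'->'R'
Result: KAYGR


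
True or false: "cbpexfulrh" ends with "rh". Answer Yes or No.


Input string: 'cbpexfulrh'
Suffix to check: 'rh'
Last 2 characters of input: 'rh'
Match: True
Result: Yes


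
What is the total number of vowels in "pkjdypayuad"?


Input string: 'pkjdypayuad'
Operation: count vowels (a, e, i, o, u)
Scan: s[0]='p', s[1]='k', s[2]='j', s[3]='d', s[4]='y', s[5]='p', s[6]='a' (vowel), s[7]='y', s[8]='u' (vowel), s[9]='a' (vowel), s[10]='d'
Vowels found: 3
Result: 3


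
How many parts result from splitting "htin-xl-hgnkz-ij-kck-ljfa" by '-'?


Input string: 'htin-xl-hgnkz-ij-kck-ljfa'
Delimiter: '-'
Split result: 'htin', 'xl', 'hgnkz', 'ij', 'kck', 'ljfa'
Number of parts: 6


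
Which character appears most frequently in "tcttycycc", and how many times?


Input: 'tcttycycc'
Operation: tally each character
Counts: 'c':4, 't':3, 'y':2
Maximum: 'c' appears 4 times


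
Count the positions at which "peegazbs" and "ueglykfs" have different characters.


String 1: 'peegazbs'
String 2: 'ueglykfs'
Compare each position: pos 0: 'p'!='u', pos 1: 'e'=='e', pos 2: 'e'!='g', pos 3: 'g'!='l', pos 4: 'a'!='y', pos 5: 'z'!='k', pos 6: 'b'!='f', pos 7: 's'=='s'
Differing positions: 6
Hamming distance: 6


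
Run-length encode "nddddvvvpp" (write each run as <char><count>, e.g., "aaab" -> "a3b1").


Input: 'nddddvvvpp'
Operation: identify consecutive runs
Runs: 'n' -> n1, 'dddd' -> d4, 'vvv' -> v3, 'pp' -> p2
Encoded: n1d4v3p2


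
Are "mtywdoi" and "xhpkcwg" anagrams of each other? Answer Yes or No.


String 1: 'mtywdoi' -> sorted: 'dimotwy'
String 2: 'xhpkcwg' -> sorted: 'cghkpwx'
Compare sorted forms: 'dimotwy' != 'cghkpwx'
Anagram: No


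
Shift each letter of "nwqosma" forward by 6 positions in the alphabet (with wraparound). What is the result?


Input: 'nwqosma', shift = 6
Operation: for each letter, (position + 6) mod 26
Mapping: 'n'(13+6=19)->'t', 'w'(22+6=28, 28 mod 26=2)->'c', 'q'(16+6=22)->'w', 'o'(14+6=20)->'u', 's'(18+6=24)->'y', 'm'(12+6=18)->'s', 'a'(0+6=6)->'g'
Result: tcwuysg


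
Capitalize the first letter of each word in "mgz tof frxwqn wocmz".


Input string: 'mgz tof frxwqn wocmz'
Operation: capitalize first letter of each word
Word transformations: 'mgz'->'Mgz', 'tof'->'Tof', 'frxwqn'->'Frxwqn', 'wocmz'->'Wocmz'
Result: Mgz Tof Frxwqn Wocmz


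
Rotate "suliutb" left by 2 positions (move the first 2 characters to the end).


Input: 'suliutb', shift = 2
Operation: split at index 2 and swap parts
Front part s[0:2] = 'su'
Back part s[2:] = 'liutb'
Rotated = back + front = 'liutb' + 'su'
Result: liutbsu


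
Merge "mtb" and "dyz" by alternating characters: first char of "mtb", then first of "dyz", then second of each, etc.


String 1: 'mtb'
String 2: 'dyz'
Operation: alternate characters
Pairs: 'm'+'d', 't'+'y', 'b'+'z'
Result: mdtybz


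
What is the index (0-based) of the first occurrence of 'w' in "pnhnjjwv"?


Input string: 'pnhnjjwv'
Target: 'w'
Scanning left to right: s[0]='p', s[1]='n', s[2]='h', s[3]='n', s[4]='j', s[5]='j', s[6]='w'
First match at index: 6


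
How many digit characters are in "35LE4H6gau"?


Input string: '35LE4H6gau'
Operation: count digit characters (0-9)
Scan: '3'(digit), '5'(digit), 'L', 'E', '4'(digit), 'H', '6'(digit), 'g', 'a', 'u'
Digits found: 4
Result: 4


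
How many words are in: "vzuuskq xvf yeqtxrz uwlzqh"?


Input string: 'vzuuskq xvf yeqtxrz uwlzqh'
Operation: split by spaces
Words found: 'vzuuskq', 'xvf', 'yeqtxrz', 'uwlzqh'
Word count: 4


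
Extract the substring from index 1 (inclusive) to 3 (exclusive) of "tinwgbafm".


Input string: 'tinwgbafm'
Operation: slice [1:3]
Extract characters: s[1]='i', s[2]='n'
Result: in


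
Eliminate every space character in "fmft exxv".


Input string: 'fmft exxv'
Operation: remove all spaces
Words: 'fmft', 'exxv'
Join without spaces: fmftexxv


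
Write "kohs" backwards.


Input string: 'kohs'
Operation: reverse character order
Original order: 'k' -> 'o' -> 'h' -> 's'
Reversed order: 's' -> 'h' -> 'o' -> 'k'
Result: shok


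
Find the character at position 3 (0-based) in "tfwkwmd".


Input string: 'tfwkwmd'
Operation: get character at index 3
Index mapping: s[0]='t', s[1]='f', s[2]='w', s[3]='k'
Result: 'k'


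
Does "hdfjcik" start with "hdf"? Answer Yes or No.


Input string: 'hdfjcik'
Prefix to check: 'hdf'
First 3 characters of input: 'hdf'
Match: True
Result: Yes


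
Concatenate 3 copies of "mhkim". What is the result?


Input string: 'mhkim'
Operation: repeat 3 times
Concatenation: 'mhkim' + 'mhkim' + 'mhkim'
Result: mhkimmhkimmhkim


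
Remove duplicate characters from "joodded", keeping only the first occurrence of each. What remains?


Input: 'joodded'
Operation: keep first occurrence of each character
Scan: s[0]='j' new -> keep; s[1]='o' new -> keep; s[2]='o' seen -> skip; s[3]='d' new -> keep; s[4]='d' seen -> skip; s[5]='e' new -> keep; s[6]='d' seen -> skip
Result: jode


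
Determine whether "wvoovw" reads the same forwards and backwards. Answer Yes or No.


Input string: 'wvoovw'
Reversed: 'wvoovw'
Compare pairs: s[0]='w' vs s[5]='w' (match), s[1]='v' vs s[4]='v' (match), s[2]='o' vs s[3]='o' (match)
Palindrome: Yes


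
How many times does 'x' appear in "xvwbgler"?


Input string: 'xvwbgler'
Target character: 'x'
Scan each position: s[0]='x'
Matches found at indices: 0
Total: 1


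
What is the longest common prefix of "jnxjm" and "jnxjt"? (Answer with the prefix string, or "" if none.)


String 1: 'jnxjm'
String 2: 'jnxjt'
Compare position by position:
pos 0: 'j' vs 'j' match
pos 1: 'n' vs 'n' match
pos 2: 'x' vs 'x' match
pos 3: 'j' vs 'j' match
pos 4: 'm' vs 't' differ -> stop
Longest common prefix: "jnxj" (length 4)


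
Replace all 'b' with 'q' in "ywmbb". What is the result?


Input string: 'ywmbb'
Operation: replace 'b' with 'q'
Positions of 'b': 3, 4
After replacement: ywmqq


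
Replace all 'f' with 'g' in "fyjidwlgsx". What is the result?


Input string: 'fyjidwlgsx'
Operation: replace 'f' with 'g'
Positions of 'f': 0
After replacement: gyjidwlgsx


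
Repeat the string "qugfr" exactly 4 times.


Input string: 'qugfr'
Operation: repeat 4 times
Concatenation: 'qugfr' + 'qugfr' + 'qugfr' + 'qugfr'
Result: qugfrqugfrqugfrqugfr


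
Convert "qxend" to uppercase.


Input string: 'qxend'
Operation: convert each letter to uppercase
Mapping: 'q'->'Q', 'x'->'X', 'e'->'E', 'n'->'N', 'd'->'D'
Result: QXEND


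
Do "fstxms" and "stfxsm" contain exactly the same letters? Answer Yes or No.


String 1: 'fstxms' -> sorted: 'fmsstx'
String 2: 'stfxsm' -> sorted: 'fmsstx'
Compare sorted forms: 'fmsstx' == 'fmsstx'
Anagram: Yes


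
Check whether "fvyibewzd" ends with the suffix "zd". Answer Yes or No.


Input string: 'fvyibewzd'
Suffix to check: 'zd'
Last 2 characters of input: 'zd'
Match: True
Result: Yes


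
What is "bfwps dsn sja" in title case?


Input string: 'bfwps dsn sja'
Operation: capitalize first letter of each word
Word transformations: 'bfwps'->'Bfwps', 'dsn'->'Dsn', 'sja'->'Sja'
Result: Bfwps Dsn Sja


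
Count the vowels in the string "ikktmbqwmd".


Input string: 'ikktmbqwmd'
Operation: count vowels (a, e, i, o, u)
Scan: s[0]='i' (vowel), s[1]='k', s[2]='k', s[3]='t', s[4]='m', s[5]='b', s[6]='q', s[7]='w', s[8]='m', s[9]='d'
Vowels found: 1
Result: 1


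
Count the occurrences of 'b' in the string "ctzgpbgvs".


Input string: 'ctzgpbgvs'
Target character: 'b'
Scan each position: s[5]='b'
Matches found at indices: 5
Total: 1


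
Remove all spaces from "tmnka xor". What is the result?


Input string: 'tmnka xor'
Operation: remove all spaces
Words: 'tmnka', 'xor'
Join without spaces: tmnkaxor


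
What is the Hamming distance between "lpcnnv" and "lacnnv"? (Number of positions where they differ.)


String 1: 'lpcnnv'
String 2: 'lacnnv'
Compare each position: pos 0: 'l'=='l', pos 1: 'p'!='a', pos 2: 'c'=='c', pos 3: 'n'=='n', pos 4: 'n'=='n', pos 5: 'v'=='v'
Differing positions: 1
Hamming distance: 1


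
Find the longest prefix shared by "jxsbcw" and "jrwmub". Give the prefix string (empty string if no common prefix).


String 1: 'jxsbcw'
String 2: 'jrwmub'
Compare position by position:
pos 0: 'j' vs 'j' match
pos 1: 'x' vs 'r' differ -> stop
Longest common prefix: "j" (length 1)


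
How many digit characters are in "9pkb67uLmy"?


Input string: '9pkb67uLmy'
Operation: count digit characters (0-9)
Scan: '9'(digit), 'p', 'k', 'b', '6'(digit), '7'(digit), 'u', 'L', 'm', 'y'
Digits found: 3
Result: 3


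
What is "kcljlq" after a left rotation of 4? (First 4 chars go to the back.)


Input: 'kcljlq', shift = 4
Operation: split at index 4 and swap parts
Front part s[0:4] = 'kclj'
Back part s[4:] = 'lq'
Rotated = back + front = 'lq' + 'kclj'
Result: lqkclj


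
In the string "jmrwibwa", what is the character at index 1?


Input string: 'jmrwibwa'
Operation: get character at index 1
Index mapping: s[0]='j', s[1]='m'
Result: 'm'


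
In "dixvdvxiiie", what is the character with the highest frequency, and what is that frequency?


Input: 'dixvdvxiiie'
Operation: tally each character
Counts: 'd':2, 'e':1, 'i':4, 'v':2, 'x':2
Maximum: 'i' appears 4 times


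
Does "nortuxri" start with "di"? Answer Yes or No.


Input string: 'nortuxri'
Prefix to check: 'di'
First 2 characters of input: 'no'
Match: False
Result: No


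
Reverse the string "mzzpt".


Input string: 'mzzpt'
Operation: reverse character order
Original order: 'm' -> 'z' -> 'z' -> 'p' -> 't'
Reversed order: 't' -> 'p' -> 'z' -> 'z' -> 'm'
Result: tpzzm


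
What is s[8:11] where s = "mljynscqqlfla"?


Input string: 'mljynscqqlfla'
Operation: slice [8:11]
Extract characters: s[8]='q', s[9]='l', s[10]='f'
Result: qlf


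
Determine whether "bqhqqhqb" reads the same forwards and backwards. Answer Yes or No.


Input string: 'bqhqqhqb'
Reversed: 'bqhqqhqb'
Compare pairs: s[0]='b' vs s[7]='b' (match), s[1]='q' vs s[6]='q' (match), s[2]='h' vs s[5]='h' (match), s[3]='q' vs s[4]='q' (match)
Palindrome: Yes


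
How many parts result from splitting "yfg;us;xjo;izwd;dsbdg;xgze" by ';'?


Input string: 'yfg;us;xjo;izwd;dsbdg;xgze'
Delimiter: ';'
Split result: 'yfg', 'us', 'xjo', 'izwd', 'dsbdg', 'xgze'
Number of parts: 6


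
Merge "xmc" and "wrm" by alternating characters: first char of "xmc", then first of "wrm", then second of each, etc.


String 1: 'xmc'
String 2: 'wrm'
Operation: alternate characters
Pairs: 'x'+'w', 'm'+'r', 'c'+'m'
Result: xwmrcm


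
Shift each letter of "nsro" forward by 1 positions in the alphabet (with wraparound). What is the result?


Input: 'nsro', shift = 1
Operation: for each letter, (position + 1) mod 26
Mapping: 'n'(13+1=14)->'o', 's'(18+1=19)->'t', 'r'(17+1=18)->'s', 'o'(14+1=15)->'p'
Result: otsp


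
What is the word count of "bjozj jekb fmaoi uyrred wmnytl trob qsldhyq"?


Input string: 'bjozj jekb fmaoi uyrred wmnytl trob qsldhyq'
Operation: split by spaces
Words found: 'bjozj', 'jekb', 'fmaoi', 'uyrred', 'wmnytl', 'trob', 'qsldhyq'
Word count: 7


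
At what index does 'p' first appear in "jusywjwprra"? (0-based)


Input string: 'jusywjwprra'
Target: 'p'
Scanning left to right: s[0]='j', s[1]='u', s[2]='s', s[3]='y', s[4]='w', s[5]='j', s[6]='w', s[7]='p'
First match at index: 7


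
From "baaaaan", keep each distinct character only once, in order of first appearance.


Input: 'baaaaan'
Operation: keep first occurrence of each character
Scan: s[0]='b' new -> keep; s[1]='a' new -> keep; s[2]='a' seen -> skip; s[3]='a' seen -> skip; s[4]='a' seen -> skip; s[5]='a' seen -> skip; s[6]='n' new -> keep
Result: ban


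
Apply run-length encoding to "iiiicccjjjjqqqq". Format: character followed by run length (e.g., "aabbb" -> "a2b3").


Input: 'iiiicccjjjjqqqq'
Operation: identify consecutive runs
Runs: 'iiii' -> i4, 'ccc' -> c3, 'jjjj' -> j4, 'qqqq' -> q4
Encoded: i4c3j4q4


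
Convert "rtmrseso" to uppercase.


Input string: 'rtmrseso'
Operation: convert each letter to uppercase
Mapping: 'r'->'R', 't'->'T', 'm'->'M', 'r'->'R', 's'->'S', 'e'->'E', 's'->'S', 'o'->'O'
Result: RTMRSESO


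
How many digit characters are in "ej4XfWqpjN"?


Input string: 'ej4XfWqpjN'
Operation: count digit characters (0-9)
Scan: 'e', 'j', '4'(digit), 'X', 'f', 'W', 'q', 'p', 'j', 'N'
Digits found: 1
Result: 1


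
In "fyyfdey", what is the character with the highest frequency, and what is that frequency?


Input: 'fyyfdey'
Operation: tally each character
Counts: 'd':1, 'e':1, 'f':2, 'y':3
Maximum: 'y' appears 3 times


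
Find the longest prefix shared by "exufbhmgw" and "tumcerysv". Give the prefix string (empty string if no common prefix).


String 1: 'exufbhmgw'
String 2: 'tumcerysv'
Compare position by position:
pos 0: 'e' vs 't' differ -> stop
Longest common prefix: "" (length 0)


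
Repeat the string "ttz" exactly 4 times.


Input string: 'ttz'
Operation: repeat 4 times
Concatenation: 'ttz' + 'ttz' + 'ttz' + 'ttz'
Result: ttzttzttzttz


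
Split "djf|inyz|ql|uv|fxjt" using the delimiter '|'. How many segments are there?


Input string: 'djf|inyz|ql|uv|fxjt'
Delimiter: '|'
Split result: 'djf', 'inyz', 'ql', 'uv', 'fxjt'
Number of parts: 5


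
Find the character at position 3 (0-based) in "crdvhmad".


Input string: 'crdvhmad'
Operation: get character at index 3
Index mapping: s[0]='c', s[1]='r', s[2]='d', s[3]='v'
Result: 'v'


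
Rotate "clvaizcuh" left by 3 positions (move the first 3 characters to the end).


Input: 'clvaizcuh', shift = 3
Operation: split at index 3 and swap parts
Front part s[0:3] = 'clv'
Back part s[3:] = 'aizcuh'
Rotated = back + front = 'aizcuh' + 'clv'
Result: aizcuhclv


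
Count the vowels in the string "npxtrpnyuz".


Input string: 'npxtrpnyuz'
Operation: count vowels (a, e, i, o, u)
Scan: s[0]='n', s[1]='p', s[2]='x', s[3]='t', s[4]='r', s[5]='p', s[6]='n', s[7]='y', s[8]='u' (vowel), s[9]='z'
Vowels found: 1
Result: 1


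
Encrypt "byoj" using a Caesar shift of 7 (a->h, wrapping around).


Input: 'byoj', shift = 7
Operation: for each letter, (position + 7) mod 26
Mapping: 'b'(1+7=8)->'i', 'y'(24+7=31, 31 mod 26=5)->'f', 'o'(14+7=21)->'v', 'j'(9+7=16)->'q'
Result: ifvq


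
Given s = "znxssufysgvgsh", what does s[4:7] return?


Input string: 'znxssufysgvgsh'
Operation: slice [4:7]
Extract characters: s[4]='s', s[5]='u', s[6]='f'
Result: suf


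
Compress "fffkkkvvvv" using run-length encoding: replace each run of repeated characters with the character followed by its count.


Input: 'fffkkkvvvv'
Operation: identify consecutive runs
Runs: 'fff' -> f3, 'kkk' -> k3, 'vvvv' -> v4
Encoded: f3k3v4


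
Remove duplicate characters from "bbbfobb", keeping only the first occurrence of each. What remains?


Input: 'bbbfobb'
Operation: keep first occurrence of each character
Scan: s[0]='b' new -> keep; s[1]='b' seen -> skip; s[2]='b' seen -> skip; s[3]='f' new -> keep; s[4]='o' new -> keep; s[5]='b' seen -> skip; s[6]='b' seen -> skip
Result: bfo


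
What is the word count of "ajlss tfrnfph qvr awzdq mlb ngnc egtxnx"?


Input string: 'ajlss tfrnfph qvr awzdq mlb ngnc egtxnx'
Operation: split by spaces
Words found: 'ajlss', 'tfrnfph', 'qvr', 'awzdq', 'mlb', 'ngnc', 'egtxnx'
Word count: 7


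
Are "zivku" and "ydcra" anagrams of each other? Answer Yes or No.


String 1: 'zivku' -> sorted: 'ikuvz'
String 2: 'ydcra' -> sorted: 'acdry'
Compare sorted forms: 'ikuvz' != 'acdry'
Anagram: No


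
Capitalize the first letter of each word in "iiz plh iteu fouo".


Input string: 'iiz plh iteu fouo'
Operation: capitalize first letter of each word
Word transformations: 'iiz'->'Iiz', 'plh'->'Plh', 'iteu'->'Iteu', 'fouo'->'Fouo'
Result: Iiz Plh Iteu Fouo


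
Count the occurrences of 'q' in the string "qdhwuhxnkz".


Input string: 'qdhwuhxnkz'
Target character: 'q'
Scan each position: s[0]='q'
Matches found at indices: 0
Total: 1


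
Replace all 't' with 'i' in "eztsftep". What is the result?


Input string: 'eztsftep'
Operation: replace 't' with 'i'
Positions of 't': 2, 5
After replacement: ezisfiep


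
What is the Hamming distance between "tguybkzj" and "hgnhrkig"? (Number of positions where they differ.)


String 1: 'tguybkzj'
String 2: 'hgnhrkig'
Compare each position: pos 0: 't'!='h', pos 1: 'g'=='g', pos 2: 'u'!='n', pos 3: 'y'!='h', pos 4: 'b'!='r', pos 5: 'k'=='k', pos 6: 'z'!='i', pos 7: 'j'!='g'
Differing positions: 6
Hamming distance: 6


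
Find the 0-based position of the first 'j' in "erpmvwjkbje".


Input string: 'erpmvwjkbje'
Target: 'j'
Scanning left to right: s[0]='e', s[1]='r', s[2]='p', s[3]='m', s[4]='v', s[5]='w', s[6]='j'
First match at index: 6


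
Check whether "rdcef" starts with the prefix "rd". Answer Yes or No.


Input string: 'rdcef'
Prefix to check: 'rd'
First 2 characters of input: 'rd'
Match: True
Result: Yes


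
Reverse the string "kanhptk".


Input string: 'kanhptk'
Operation: reverse character order
Original order: 'k' -> 'a' -> 'n' -> 'h' -> 'p' -> 't' -> 'k'
Reversed order: 'k' -> 't' -> 'p' -> 'h' -> 'n' -> 'a' -> 'k'
Result: ktphnak


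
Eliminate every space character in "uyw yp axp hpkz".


Input string: 'uyw yp axp hpkz'
Operation: remove all spaces
Words: 'uyw', 'yp', 'axp', 'hpkz'
Join without spaces: uywypaxphpkz


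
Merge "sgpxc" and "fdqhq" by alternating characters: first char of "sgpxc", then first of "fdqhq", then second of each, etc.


String 1: 'sgpxc'
String 2: 'fdqhq'
Operation: alternate characters
Pairs: 's'+'f', 'g'+'d', 'p'+'q', 'x'+'h', 'c'+'q'
Result: sfgdpqxhcq


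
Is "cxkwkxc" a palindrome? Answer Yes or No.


Input string: 'cxkwkxc'
Reversed: 'cxkwkxc'
Compare pairs: s[0]='c' vs s[6]='c' (match), s[1]='x' vs s[5]='x' (match), s[2]='k' vs s[4]='k' (match)
Palindrome: Yes


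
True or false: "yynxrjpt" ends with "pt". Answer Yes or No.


Input string: 'yynxrjpt'
Suffix to check: 'pt'
Last 2 characters of input: 'pt'
Match: True
Result: Yes


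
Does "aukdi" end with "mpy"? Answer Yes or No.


Input string: 'aukdi'
Suffix to check: 'mpy'
Last 3 characters of input: 'kdi'
Match: False
Result: No


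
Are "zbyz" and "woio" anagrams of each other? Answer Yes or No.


String 1: 'zbyz' -> sorted: 'byzz'
String 2: 'woio' -> sorted: 'ioow'
Compare sorted forms: 'byzz' != 'ioow'
Anagram: No


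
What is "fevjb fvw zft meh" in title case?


Input string: 'fevjb fvw zft meh'
Operation: capitalize first letter of each word
Word transformations: 'fevjb'->'Fevjb', 'fvw'->'Fvw', 'zft'->'Zft', 'meh'->'Meh'
Result: Fevjb Fvw Zft Meh


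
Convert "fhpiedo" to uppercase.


Input string: 'fhpiedo'
Operation: convert each letter to uppercase
Mapping: 'f'->'F', 'h'->'H', 'p'->'P', 'i'->'I', 'e'->'E', 'd'->'D', 'o'->'O'
Result: FHPIEDO


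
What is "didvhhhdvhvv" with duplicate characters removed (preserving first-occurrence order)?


Input: 'didvhhhdvhvv'
Operation: keep first occurrence of each character
Scan: s[0]='d' new -> keep; s[1]='i' new -> keep; s[2]='d' seen -> skip; s[3]='v' new -> keep; s[4]='h' new -> keep; s[5]='h' seen -> skip; s[6]='h' seen -> skip; s[7]='d' seen -> skip; s[8]='v' seen -> skip; s[9]='h' seen -> skip; s[10]='v' seen -> skip; s[11]='v' seen -> skip
Result: divh


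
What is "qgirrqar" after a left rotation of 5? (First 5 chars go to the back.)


Input: 'qgirrqar', shift = 5
Operation: split at index 5 and swap parts
Front part s[0:5] = 'qgirr'
Back part s[5:] = 'qar'
Rotated = back + front = 'qar' + 'qgirr'
Result: qarqgirr


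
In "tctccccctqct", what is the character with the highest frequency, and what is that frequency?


Input: 'tctccccctqct'
Operation: tally each character
Counts: 'c':7, 'q':1, 't':4
Maximum: 'c' appears 7 times


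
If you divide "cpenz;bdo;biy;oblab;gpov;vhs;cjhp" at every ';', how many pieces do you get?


Input string: 'cpenz;bdo;biy;oblab;gpov;vhs;cjhp'
Delimiter: ';'
Split result: 'cpenz', 'bdo', 'biy', 'oblab', 'gpov', 'vhs', 'cjhp'
Number of parts: 7


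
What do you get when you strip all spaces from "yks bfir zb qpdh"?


Input string: 'yks bfir zb qpdh'
Operation: remove all spaces
Words: 'yks', 'bfir', 'zb', 'qpdh'
Join without spaces: yksbfirzbqpdh


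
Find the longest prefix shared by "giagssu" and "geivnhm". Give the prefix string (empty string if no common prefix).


String 1: 'giagssu'
String 2: 'geivnhm'
Compare position by position:
pos 0: 'g' vs 'g' match
pos 1: 'i' vs 'e' differ -> stop
Longest common prefix: "g" (length 1)


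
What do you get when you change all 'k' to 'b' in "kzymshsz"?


Input string: 'kzymshsz'
Operation: replace 'k' with 'b'
Positions of 'k': 0
After replacement: bzymshsz


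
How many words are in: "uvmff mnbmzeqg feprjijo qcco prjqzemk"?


Input string: 'uvmff mnbmzeqg feprjijo qcco prjqzemk'
Operation: split by spaces
Words found: 'uvmff', 'mnbmzeqg', 'feprjijo', 'qcco', 'prjqzemk'
Word count: 5


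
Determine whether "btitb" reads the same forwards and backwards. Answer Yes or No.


Input string: 'btitb'
Reversed: 'btitb'
Compare pairs: s[0]='b' vs s[4]='b' (match), s[1]='t' vs s[3]='t' (match)
Palindrome: Yes


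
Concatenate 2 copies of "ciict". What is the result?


Input string: 'ciict'
Operation: repeat 2 times
Concatenation: 'ciict' + 'ciict'
Result: ciictciict


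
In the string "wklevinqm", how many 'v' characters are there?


Input string: 'wklevinqm'
Target character: 'v'
Scan each position: s[4]='v'
Matches found at indices: 4
Total: 1


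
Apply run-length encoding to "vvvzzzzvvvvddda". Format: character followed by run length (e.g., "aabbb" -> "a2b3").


Input: 'vvvzzzzvvvvddda'
Operation: identify consecutive runs
Runs: 'vvv' -> v3, 'zzzz' -> z4, 'vvvv' -> v4, 'ddd' -> d3, 'a' -> a1
Encoded: v3z4v4d3a1


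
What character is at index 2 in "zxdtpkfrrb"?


Input string: 'zxdtpkfrrb'
Operation: get character at index 2
Index mapping: s[0]='z', s[1]='x', s[2]='d'
Result: 'd'


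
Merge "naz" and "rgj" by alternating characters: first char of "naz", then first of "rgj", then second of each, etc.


String 1: 'naz'
String 2: 'rgj'
Operation: alternate characters
Pairs: 'n'+'r', 'a'+'g', 'z'+'j'
Result: nragzj


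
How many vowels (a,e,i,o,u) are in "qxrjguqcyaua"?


Input string: 'qxrjguqcyaua'
Operation: count vowels (a, e, i, o, u)
Scan: s[0]='q', s[1]='x', s[2]='r', s[3]='j', s[4]='g', s[5]='u' (vowel), s[6]='q', s[7]='c', s[8]='y', s[9]='a' (vowel), s[10]='u' (vowel), s[11]='a' (vowel)
Vowels found: 4
Result: 4


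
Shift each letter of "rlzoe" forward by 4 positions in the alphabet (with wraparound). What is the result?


Input: 'rlzoe', shift = 4
Operation: for each letter, (position + 4) mod 26
Mapping: 'r'(17+4=21)->'v', 'l'(11+4=15)->'p', 'z'(25+4=29, 29 mod 26=3)->'d', 'o'(14+4=18)->'s', 'e'(4+4=8)->'i'
Result: vpdsi


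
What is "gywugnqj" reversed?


Input string: 'gywugnqj'
Operation: reverse character order
Original order: 'g' -> 'y' -> 'w' -> 'u' -> 'g' -> 'n' -> 'q' -> 'j'
Reversed order: 'j' -> 'q' -> 'n' -> 'g' -> 'u' -> 'w' -> 'y' -> 'g'
Result: jqnguwyg


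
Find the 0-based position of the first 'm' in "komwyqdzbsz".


Input string: 'komwyqdzbsz'
Target: 'm'
Scanning left to right: s[0]='k', s[1]='o', s[2]='m'
First match at index: 2


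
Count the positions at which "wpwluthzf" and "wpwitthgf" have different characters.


String 1: 'wpwluthzf'
String 2: 'wpwitthgf'
Compare each position: pos 0: 'w'=='w', pos 1: 'p'=='p', pos 2: 'w'=='w', pos 3: 'l'!='i', pos 4: 'u'!='t', pos 5: 't'=='t', pos 6: 'h'=='h', pos 7: 'z'!='g', pos 8: 'f'=='f'
Differing positions: 3
Hamming distance: 3


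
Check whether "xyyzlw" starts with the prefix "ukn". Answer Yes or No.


Input string: 'xyyzlw'
Prefix to check: 'ukn'
First 3 characters of input: 'xyy'
Match: False
Result: No


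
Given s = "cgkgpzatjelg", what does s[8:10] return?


Input string: 'cgkgpzatjelg'
Operation: slice [8:10]
Extract characters: s[8]='j', s[9]='e'
Result: je


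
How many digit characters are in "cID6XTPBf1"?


Input string: 'cID6XTPBf1'
Operation: count digit characters (0-9)
Scan: 'c', 'I', 'D', '6'(digit), 'X', 'T', 'P', 'B', 'f', '1'(digit)
Digits found: 2
Result: 2


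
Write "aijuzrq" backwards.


Input string: 'aijuzrq'
Operation: reverse character order
Original order: 'a' -> 'i' -> 'j' -> 'u' -> 'z' -> 'r' -> 'q'
Reversed order: 'q' -> 'r' -> 'z' -> 'u' -> 'j' -> 'i' -> 'a'
Result: qrzujia


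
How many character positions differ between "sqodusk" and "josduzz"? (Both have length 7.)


String 1: 'sqodusk'
String 2: 'josduzz'
Compare each position: pos 0: 's'!='j', pos 1: 'q'!='o', pos 2: 'o'!='s', pos 3: 'd'=='d', pos 4: 'u'=='u', pos 5: 's'!='z', pos 6: 'k'!='z'
Differing positions: 5
Hamming distance: 5


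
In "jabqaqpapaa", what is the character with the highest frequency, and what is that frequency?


Input: 'jabqaqpapaa'
Operation: tally each character
Counts: 'a':5, 'b':1, 'j':1, 'p':2, 'q':2
Maximum: 'a' appears 5 times


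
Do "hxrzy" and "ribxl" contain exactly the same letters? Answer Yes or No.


String 1: 'hxrzy' -> sorted: 'hrxyz'
String 2: 'ribxl' -> sorted: 'bilrx'
Compare sorted forms: 'hrxyz' != 'bilrx'
Anagram: No


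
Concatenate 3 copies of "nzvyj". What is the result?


Input string: 'nzvyj'
Operation: repeat 3 times
Concatenation: 'nzvyj' + 'nzvyj' + 'nzvyj'
Result: nzvyjnzvyjnzvyj


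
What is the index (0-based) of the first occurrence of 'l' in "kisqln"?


Input string: 'kisqln'
Target: 'l'
Scanning left to right: s[0]='k', s[1]='i', s[2]='s', s[3]='q', s[4]='l'
First match at index: 4


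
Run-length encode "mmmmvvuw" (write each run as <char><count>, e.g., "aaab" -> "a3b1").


Input: 'mmmmvvuw'
Operation: identify consecutive runs
Runs: 'mmmm' -> m4, 'vv' -> v2, 'u' -> u1, 'w' -> w1
Encoded: m4v2u1w1


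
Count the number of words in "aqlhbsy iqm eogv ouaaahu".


Input string: 'aqlhbsy iqm eogv ouaaahu'
Operation: split by spaces
Words found: 'aqlhbsy', 'iqm', 'eogv', 'ouaaahu'
Word count: 4


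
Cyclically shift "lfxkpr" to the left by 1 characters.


Input: 'lfxkpr', shift = 1
Operation: split at index 1 and swap parts
Front part s[0:1] = 'l'
Back part s[1:] = 'fxkpr'
Rotated = back + front = 'fxkpr' + 'l'
Result: fxkprl


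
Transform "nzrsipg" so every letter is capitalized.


Input string: 'nzrsipg'
Operation: convert each letter to uppercase
Mapping: 'n'->'N', 'z'->'Z', 'r'->'R', 's'->'S', 'i'->'I', 'p'->'P', 'g'->'G'
Result: NZRSIPG


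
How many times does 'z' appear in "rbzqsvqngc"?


Input string: 'rbzqsvqngc'
Target character: 'z'
Scan each position: s[2]='z'
Matches found at indices: 2
Total: 1


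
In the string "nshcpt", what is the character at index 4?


Input string: 'nshcpt'
Operation: get character at index 4
Index mapping: s[0]='n', s[1]='s', s[2]='h', s[3]='c', s[4]='p'
Result: 'p'


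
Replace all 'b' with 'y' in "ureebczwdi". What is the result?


Input string: 'ureebczwdi'
Operation: replace 'b' with 'y'
Positions of 'b': 4
After replacement: ureeyczwdi


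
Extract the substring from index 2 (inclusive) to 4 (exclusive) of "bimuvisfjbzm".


Input string: 'bimuvisfjbzm'
Operation: slice [2:4]
Extract characters: s[2]='m', s[3]='u'
Result: mu


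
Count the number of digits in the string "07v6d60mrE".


Input string: '07v6d60mrE'
Operation: count digit characters (0-9)
Scan: '0'(digit), '7'(digit), 'v', '6'(digit), 'd', '6'(digit), '0'(digit), 'm', 'r', 'E'
Digits found: 5
Result: 5


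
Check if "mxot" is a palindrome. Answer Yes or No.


Input string: 'mxot'
Reversed: 'toxm'
Compare pairs: s[0]='m' vs s[3]='t' (mismatch), s[1]='x' vs s[2]='o' (mismatch)
Palindrome: No


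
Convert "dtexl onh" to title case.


Input string: 'dtexl onh'
Operation: capitalize first letter of each word
Word transformations: 'dtexl'->'Dtexl', 'onh'->'Onh'
Result: Dtexl Onh


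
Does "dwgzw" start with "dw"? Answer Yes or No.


Input string: 'dwgzw'
Prefix to check: 'dw'
First 2 characters of input: 'dw'
Match: True
Result: Yes


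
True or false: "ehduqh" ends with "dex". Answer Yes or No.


Input string: 'ehduqh'
Suffix to check: 'dex'
Last 3 characters of input: 'uqh'
Match: False
Result: No


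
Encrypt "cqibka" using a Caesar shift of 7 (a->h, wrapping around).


Input: 'cqibka', shift = 7
Operation: for each letter, (position + 7) mod 26
Mapping: 'c'(2+7=9)->'j', 'q'(16+7=23)->'x', 'i'(8+7=15)->'p', 'b'(1+7=8)->'i', 'k'(10+7=17)->'r', 'a'(0+7=7)->'h'
Result: jxpirh


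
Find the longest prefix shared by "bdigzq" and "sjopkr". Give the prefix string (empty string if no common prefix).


String 1: 'bdigzq'
String 2: 'sjopkr'
Compare position by position:
pos 0: 'b' vs 's' differ -> stop
Longest common prefix: "" (length 0)


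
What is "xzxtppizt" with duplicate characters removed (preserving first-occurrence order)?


Input: 'xzxtppizt'
Operation: keep first occurrence of each character
Scan: s[0]='x' new -> keep; s[1]='z' new -> keep; s[2]='x' seen -> skip; s[3]='t' new -> keep; s[4]='p' new -> keep; s[5]='p' seen -> skip; s[6]='i' new -> keep; s[7]='z' seen -> skip; s[8]='t' seen -> skip
Result: xztpi


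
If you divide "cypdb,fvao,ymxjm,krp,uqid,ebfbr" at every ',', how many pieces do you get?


Input string: 'cypdb,fvao,ymxjm,krp,uqid,ebfbr'
Delimiter: ','
Split result: 'cypdb', 'fvao', 'ymxjm', 'krp', 'uqid', 'ebfbr'
Number of parts: 6
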